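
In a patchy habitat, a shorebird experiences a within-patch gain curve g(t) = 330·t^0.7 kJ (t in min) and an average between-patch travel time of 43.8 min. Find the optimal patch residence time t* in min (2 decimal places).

102.20 min

Optimal t* satisfies g'(t*) = g(t*)/(T + t*).
g'(t) = 0.7·330·t^-0.3. Setting 0.7·330·t^-0.3 = 330·t^0.7/(43.8+t) gives 0.7(43.8+t) = t, so 0.30·t = 0.7×43.8.
t* = 0.7×43.8/0.30 = 102.2 min.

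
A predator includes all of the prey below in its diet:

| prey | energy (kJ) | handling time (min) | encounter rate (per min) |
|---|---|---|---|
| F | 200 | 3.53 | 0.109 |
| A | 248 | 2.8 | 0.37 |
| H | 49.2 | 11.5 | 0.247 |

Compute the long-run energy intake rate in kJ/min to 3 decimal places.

23.894 kJ/min

Energy encountered per unit search time: 0.109×200 + 0.37×248 + 0.247×49.2 = 125.7 kJ/min.
Handling time per unit search time: 0.109×3.53 + 0.37×2.8 + 0.247×11.5 = 4.261.
Rate = 125.7/(1 + 4.261) = 23.89 kJ/min.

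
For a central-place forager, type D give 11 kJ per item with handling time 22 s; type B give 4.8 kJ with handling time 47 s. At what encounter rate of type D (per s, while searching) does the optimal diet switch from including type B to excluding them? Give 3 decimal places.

0.012 per s

The zero-one rule: include type B iff E₂/h₂ > λE₁/(1+λh₁). Equality gives the switch point.
λE₁h₂ = E₂ + λE₂h₁ ⇒ λ = E₂/(E₁h₂ − E₂h₁) = 4.8/(517 − 105.6) = 0.01167 per s.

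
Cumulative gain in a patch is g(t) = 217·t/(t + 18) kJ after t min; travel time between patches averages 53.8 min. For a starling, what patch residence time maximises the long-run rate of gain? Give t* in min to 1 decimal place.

By the marginal value theorem, leave when the instantaneous gain rate g'(t) equals the habitat-wide average g(t)/(T + t).
g'(t) = 217·18/(t + 18)². Setting 217·18/(t+18)² = 217t/[(t+18)(53.8+t)] gives 18(53.8+t) = t(t+18), so t² = 18×53.8 = 968.4.
t* = √968.4 = 31.12 min.

31.1 min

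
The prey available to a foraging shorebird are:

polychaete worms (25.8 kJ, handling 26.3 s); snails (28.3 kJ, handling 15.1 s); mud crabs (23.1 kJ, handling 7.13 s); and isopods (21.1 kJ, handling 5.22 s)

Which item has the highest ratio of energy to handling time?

isopods

Profitability E/h (kJ/s): polychaete worms = 25.8/26.3 = 0.981, snails = 28.3/15.1 = 1.87, mud crabs = 23.1/7.13 = 3.24, isopods = 21.1/5.22 = 4.04.
Ranked: isopods > mud crabs > snails > polychaete worms.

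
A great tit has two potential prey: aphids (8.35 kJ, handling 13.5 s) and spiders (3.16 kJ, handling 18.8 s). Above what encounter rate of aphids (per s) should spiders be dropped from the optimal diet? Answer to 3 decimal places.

0.028 per s

Drop spiders once their profitability E₂/h₂ falls below the rate achievable on aphids alone: E₂/h₂ = λE₁/(1 + λh₁).
Solve for λ: λE₁h₂ = E₂(1 + λh₁) → λ(E₁h₂ − E₂h₁) = E₂ → λ = E₂/(E₁h₂ − E₂h₁).
λ = 3.16/(8.35×18.8 − 3.16×13.5) = 3.16/114.3 = 0.02764 per s.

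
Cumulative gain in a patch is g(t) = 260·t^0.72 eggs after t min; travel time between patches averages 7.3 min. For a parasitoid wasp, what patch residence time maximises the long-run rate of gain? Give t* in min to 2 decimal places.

By the marginal value theorem, leave when the instantaneous gain rate g'(t) equals the habitat-wide average g(t)/(T + t).
g'(t) = 0.72·260·t^-0.28. Setting 0.72·260·t^-0.28 = 260·t^0.72/(7.3+t) gives 0.72(7.3+t) = t, so 0.28·t = 0.72×7.3.
t* = 0.72×7.3/0.28 = 18.77 min.

18.77 min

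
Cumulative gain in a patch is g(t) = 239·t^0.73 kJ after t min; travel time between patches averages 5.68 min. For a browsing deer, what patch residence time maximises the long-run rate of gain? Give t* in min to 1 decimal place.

15.4 min

Optimal t* satisfies g'(t*) = g(t*)/(T + t*).
g'(t) = 0.73·239·t^-0.27. Setting 0.73·239·t^-0.27 = 239·t^0.73/(5.68+t) gives 0.73(5.68+t) = t, so 0.27·t = 0.73×5.68.
t* = 0.73×5.68/0.27 = 15.36 min.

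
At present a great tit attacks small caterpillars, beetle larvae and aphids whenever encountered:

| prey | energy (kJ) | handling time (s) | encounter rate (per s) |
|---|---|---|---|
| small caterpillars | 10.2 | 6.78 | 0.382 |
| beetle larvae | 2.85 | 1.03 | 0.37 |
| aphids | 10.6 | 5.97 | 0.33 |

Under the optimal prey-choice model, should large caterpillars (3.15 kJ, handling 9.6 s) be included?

No

Intake rate on the current diet: R = (0.382×10.2 + 0.37×2.85 + 0.33×10.6) / (1 + 0.382×6.78 + 0.37×1.03 + 0.33×5.97) = 8.449/5.941 = 1.422 kJ/s.
large caterpillars: E/h = 3.15/9.6 = 0.3281 kJ/s.
0.3281 < 1.422, so adding large caterpillars would lower the average — exclude it.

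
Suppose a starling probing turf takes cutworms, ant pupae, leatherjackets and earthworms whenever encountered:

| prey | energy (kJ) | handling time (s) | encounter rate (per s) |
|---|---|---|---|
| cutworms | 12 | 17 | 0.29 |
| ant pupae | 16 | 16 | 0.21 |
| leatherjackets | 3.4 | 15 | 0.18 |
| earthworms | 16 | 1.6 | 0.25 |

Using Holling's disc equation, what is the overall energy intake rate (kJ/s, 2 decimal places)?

0.92 kJ/s

Energy encountered per unit search time: 0.29×12 + 0.21×16 + 0.18×3.4 + 0.25×16 = 11.45 kJ/s.
Handling time per unit search time: 0.29×17 + 0.21×16 + 0.18×15 + 0.25×1.6 = 11.39.
Rate = 11.45/(1 + 11.39) = 0.9243 kJ/s.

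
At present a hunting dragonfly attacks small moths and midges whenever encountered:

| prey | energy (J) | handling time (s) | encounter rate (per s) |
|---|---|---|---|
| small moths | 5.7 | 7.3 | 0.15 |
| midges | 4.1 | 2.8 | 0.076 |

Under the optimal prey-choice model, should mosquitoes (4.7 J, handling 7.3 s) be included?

Yes

On small moths and midges alone, R = ΣλE/(1+Σλh) = 1.167/2.308 = 0.5055 J/s.
Profitability of mosquitoes: 4.7/7.3 = 0.6438 J/s.
Since 0.6438 > R, including mosquitoes increases the long-run rate.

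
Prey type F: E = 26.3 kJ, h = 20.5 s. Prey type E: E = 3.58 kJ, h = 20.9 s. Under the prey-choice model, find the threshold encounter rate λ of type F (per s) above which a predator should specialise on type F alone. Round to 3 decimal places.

At the threshold, the rate on type F alone equals the profitability of type E: λ·26.3/(1 + λ·20.5) = 3.58/20.9 = 0.1713.
Rearranging, λ(26.3 − 0.1713×20.5) = 0.1713, so λ = 0.1713/22.79 = 0.007517 per s.

0.008 per s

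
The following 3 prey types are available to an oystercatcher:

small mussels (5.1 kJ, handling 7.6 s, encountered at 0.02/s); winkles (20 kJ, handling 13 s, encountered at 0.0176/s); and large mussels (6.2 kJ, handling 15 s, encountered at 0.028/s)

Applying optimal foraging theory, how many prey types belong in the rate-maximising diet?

3

Rank by E/h (kJ/s): winkles 1.54, small mussels 0.671, large mussels 0.413. Include each in turn until the next type's E/h falls below the running intake rate.
Rate on top 1: 0.2865. small mussels: 0.671 > 0.2865 → include.
Rate on top 2: 0.3288. large mussels: 0.413 > 0.3288 → include.
Optimal diet: winkles, small mussels, large mussels — 3 of 3 types.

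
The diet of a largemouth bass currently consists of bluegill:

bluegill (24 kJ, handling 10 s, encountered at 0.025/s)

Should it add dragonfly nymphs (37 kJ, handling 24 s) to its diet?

Intake rate on the current diet: R = (0.025×24) / (1 + 0.025×10) = 0.6/1.25 = 0.48 kJ/s.
Profitability of dragonfly nymphs: 37/24 = 1.542 kJ/s.
1.542 > 0.48, so adding dragonfly nymphs raises the average — include it.

Yes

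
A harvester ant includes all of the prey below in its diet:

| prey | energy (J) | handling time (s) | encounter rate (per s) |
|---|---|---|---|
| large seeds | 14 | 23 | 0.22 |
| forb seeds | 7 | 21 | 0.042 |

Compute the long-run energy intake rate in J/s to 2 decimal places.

0.49 J/s

Energy encountered per unit search time: 0.22×14 + 0.042×7 = 3.374 J/s.
Handling time per unit search time: 0.22×23 + 0.042×21 = 5.942.
Rate = 3.374/(1 + 5.942) = 0.486 J/s.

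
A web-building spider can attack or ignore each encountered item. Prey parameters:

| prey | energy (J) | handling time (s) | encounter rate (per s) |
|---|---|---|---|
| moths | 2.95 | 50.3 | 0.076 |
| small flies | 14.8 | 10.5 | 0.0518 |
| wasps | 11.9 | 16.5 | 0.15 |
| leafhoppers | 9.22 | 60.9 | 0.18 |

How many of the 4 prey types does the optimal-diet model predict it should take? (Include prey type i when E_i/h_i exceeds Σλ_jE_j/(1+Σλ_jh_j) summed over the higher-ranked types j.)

E/h in descending order: small flies 1.41, wasps 0.721, leafhoppers 0.151, moths 0.0586 J/s. The optimal diet is the largest prefix of this list for which every included type satisfies E_i/h_i > R on the types above it.
Rate on top 1: 0.4966. wasps: 0.721 > 0.4966 → include.
Rate on top 2: 0.6349. leafhoppers: 0.151 < 0.6349 → exclude; stop.
Optimal diet: small flies, wasps — 2 of 4 types.

2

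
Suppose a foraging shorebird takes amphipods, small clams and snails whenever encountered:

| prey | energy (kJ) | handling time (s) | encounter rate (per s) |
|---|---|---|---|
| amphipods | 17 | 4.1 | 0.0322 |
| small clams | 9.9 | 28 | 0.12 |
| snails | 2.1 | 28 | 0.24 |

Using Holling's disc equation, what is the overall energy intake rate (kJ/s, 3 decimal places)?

R = (0.0322×17 + 0.12×9.9 + 0.24×2.1) / (1 + 0.0322×4.1 + 0.12×28 + 0.24×28) = 2.239/11.21 = 0.1997 kJ/s.

0.200 kJ/s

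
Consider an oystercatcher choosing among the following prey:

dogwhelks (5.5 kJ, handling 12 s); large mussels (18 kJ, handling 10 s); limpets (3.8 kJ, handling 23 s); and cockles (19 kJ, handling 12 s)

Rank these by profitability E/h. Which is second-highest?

cockles

In descending order of E/h:
large mussels: 18/10 = 1.8 kJ/s
cockles: 19/12 = 1.58 kJ/s
dogwhelks: 5.5/12 = 0.458 kJ/s
limpets: 3.8/23 = 0.165 kJ/s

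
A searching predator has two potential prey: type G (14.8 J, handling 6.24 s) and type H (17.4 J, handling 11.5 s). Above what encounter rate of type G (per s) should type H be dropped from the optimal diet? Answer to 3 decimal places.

0.282 per s

At the threshold, the rate on type G alone equals the profitability of type H: λ·14.8/(1 + λ·6.24) = 17.4/11.5 = 1.513.
Rearranging, λ(14.8 − 1.513×6.24) = 1.513, so λ = 1.513/5.359 = 0.2824 per s.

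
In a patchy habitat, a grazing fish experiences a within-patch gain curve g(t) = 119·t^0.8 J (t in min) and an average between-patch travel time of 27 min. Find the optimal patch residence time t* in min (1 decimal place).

108.0 min

By the marginal value theorem, leave when the instantaneous gain rate g'(t) equals the habitat-wide average g(t)/(T + t).
g'(t) = 0.8·119·t^-0.2. Setting 0.8·119·t^-0.2 = 119·t^0.8/(27+t) gives 0.8(27+t) = t, so 0.20·t = 0.8×27.
t* = 0.8×27/0.20 = 108 min.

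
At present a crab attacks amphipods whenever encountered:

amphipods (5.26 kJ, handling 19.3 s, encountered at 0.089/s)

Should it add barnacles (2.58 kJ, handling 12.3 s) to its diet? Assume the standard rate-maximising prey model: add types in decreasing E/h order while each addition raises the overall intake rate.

Yes

On amphipods alone, R = ΣλE/(1+Σλh) = 0.4681/2.718 = 0.1723 kJ/s.
Profitability of barnacles: 2.58/12.3 = 0.2098 kJ/s.
0.2098 > 0.1723, so adding barnacles raises the average — include it.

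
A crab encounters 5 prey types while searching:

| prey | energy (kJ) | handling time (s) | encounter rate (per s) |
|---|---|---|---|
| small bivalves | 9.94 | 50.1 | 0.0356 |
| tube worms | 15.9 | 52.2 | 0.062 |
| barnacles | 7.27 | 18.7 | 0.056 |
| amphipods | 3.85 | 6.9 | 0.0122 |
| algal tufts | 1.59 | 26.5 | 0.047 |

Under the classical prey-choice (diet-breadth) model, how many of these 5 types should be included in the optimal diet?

E/h in descending order: amphipods 0.558, barnacles 0.389, tube worms 0.305, small bivalves 0.198, algal tufts 0.06 kJ/s. The optimal diet is the largest prefix of this list for which every included type satisfies E_i/h_i > R on the types above it.
Rate on top 1: 0.04332. barnacles: 0.389 > 0.04332 → include.
Rate on top 2: 0.213. tube worms: 0.305 > 0.213 → include.
Rate on top 3: 0.2682. small bivalves: 0.198 < 0.2682 → exclude; stop.
Optimal diet: amphipods, barnacles, tube worms — 3 of 5 types.

3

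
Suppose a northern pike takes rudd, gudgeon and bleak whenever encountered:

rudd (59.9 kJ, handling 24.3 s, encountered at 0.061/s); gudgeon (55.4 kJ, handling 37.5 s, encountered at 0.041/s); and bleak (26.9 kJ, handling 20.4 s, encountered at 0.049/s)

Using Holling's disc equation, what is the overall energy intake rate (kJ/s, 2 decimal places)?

R = (0.061×59.9 + 0.041×55.4 + 0.049×26.9) / (1 + 0.061×24.3 + 0.041×37.5 + 0.049×20.4) = 7.243/5.019 = 1.443 kJ/s.

1.44 kJ/s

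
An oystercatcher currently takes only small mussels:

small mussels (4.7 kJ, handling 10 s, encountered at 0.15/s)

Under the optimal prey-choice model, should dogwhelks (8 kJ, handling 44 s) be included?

No

Intake rate on the current diet: R = (0.15×4.7) / (1 + 0.15×10) = 0.705/2.5 = 0.282 kJ/s.
Profitability of dogwhelks: 8/44 = 0.1818 kJ/s.
Since 0.1818 < R, time spent handling dogwhelks is better spent searching.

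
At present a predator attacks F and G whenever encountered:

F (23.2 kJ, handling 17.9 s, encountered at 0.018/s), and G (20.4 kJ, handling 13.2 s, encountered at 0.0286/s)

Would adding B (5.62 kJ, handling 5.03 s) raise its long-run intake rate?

Current rate: (0.018×23.2 + 0.0286×20.4)/(1 + 0.018×17.9 + 0.0286×13.2) = 0.5889 kJ/s.
Profitability of B: 5.62/5.03 = 1.117 kJ/s.
Since 1.117 > R, including B increases the long-run rate.

Yes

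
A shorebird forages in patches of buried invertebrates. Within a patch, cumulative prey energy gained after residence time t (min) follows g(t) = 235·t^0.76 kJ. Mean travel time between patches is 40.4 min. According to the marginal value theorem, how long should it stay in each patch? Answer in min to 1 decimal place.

127.9 min

Maximise g(t)/(T+t): set derivative to zero → g'(t)(T+t) = g(t).
g'(t) = 0.76·235·t^-0.24. Setting 0.76·235·t^-0.24 = 235·t^0.76/(40.4+t) gives 0.76(40.4+t) = t, so 0.24·t = 0.76×40.4.
t* = 0.76×40.4/0.24 = 127.9 min.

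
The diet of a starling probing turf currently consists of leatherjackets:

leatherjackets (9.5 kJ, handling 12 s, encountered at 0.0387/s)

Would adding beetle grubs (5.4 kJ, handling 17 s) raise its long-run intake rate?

On leatherjackets alone, R = ΣλE/(1+Σλh) = 0.3676/1.464 = 0.2511 kJ/s.
beetle grubs: E/h = 5.4/17 = 0.3176 kJ/s.
0.3176 > 0.2511, so adding beetle grubs raises the average — include it.

Yes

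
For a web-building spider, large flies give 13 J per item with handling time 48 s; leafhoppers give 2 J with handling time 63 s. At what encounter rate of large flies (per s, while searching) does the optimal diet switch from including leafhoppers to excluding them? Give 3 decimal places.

The zero-one rule: include leafhoppers iff E₂/h₂ > λE₁/(1+λh₁). Equality gives the switch point.
λE₁h₂ = E₂ + λE₂h₁ ⇒ λ = E₂/(E₁h₂ − E₂h₁) = 2/(819 − 96) = 0.002766 per s.

0.003 per s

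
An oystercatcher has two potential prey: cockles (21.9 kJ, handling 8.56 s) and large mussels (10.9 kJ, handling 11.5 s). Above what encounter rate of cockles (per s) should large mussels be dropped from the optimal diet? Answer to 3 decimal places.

The zero-one rule: include large mussels iff E₂/h₂ > λE₁/(1+λh₁). Equality gives the switch point.
λE₁h₂ = E₂ + λE₂h₁ ⇒ λ = E₂/(E₁h₂ − E₂h₁) = 10.9/(251.8 − 93.3) = 0.06875 per s.

0.069 per s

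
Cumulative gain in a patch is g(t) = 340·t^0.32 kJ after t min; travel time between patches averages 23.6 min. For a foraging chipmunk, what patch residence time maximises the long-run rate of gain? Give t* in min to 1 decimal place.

Optimal t* satisfies g'(t*) = g(t*)/(T + t*).
g'(t) = 0.32·340·t^-0.68. Setting 0.32·340·t^-0.68 = 340·t^0.32/(23.6+t) gives 0.32(23.6+t) = t, so 0.68·t = 0.32×23.6.
t* = 0.32×23.6/0.68 = 11.11 min.

11.1 min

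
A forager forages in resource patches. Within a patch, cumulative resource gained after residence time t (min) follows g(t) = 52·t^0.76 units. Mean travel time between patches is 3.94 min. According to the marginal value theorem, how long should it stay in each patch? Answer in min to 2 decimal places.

12.48 min

By the marginal value theorem, leave when the instantaneous gain rate g'(t) equals the habitat-wide average g(t)/(T + t).
g'(t) = 0.76·52·t^-0.24. Setting 0.76·52·t^-0.24 = 52·t^0.76/(3.94+t) gives 0.76(3.94+t) = t, so 0.24·t = 0.76×3.94.
t* = 0.76×3.94/0.24 = 12.48 min.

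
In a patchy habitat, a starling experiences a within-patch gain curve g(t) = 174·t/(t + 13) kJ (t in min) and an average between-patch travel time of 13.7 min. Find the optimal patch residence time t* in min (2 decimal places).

13.35 min

Optimal t* satisfies g'(t*) = g(t*)/(T + t*).
g'(t) = 174·13/(t + 13)². Setting 174·13/(t+13)² = 174t/[(t+13)(13.7+t)] gives 13(13.7+t) = t(t+13), so t² = 13×13.7 = 178.1.
t* = √178.1 = 13.35 min.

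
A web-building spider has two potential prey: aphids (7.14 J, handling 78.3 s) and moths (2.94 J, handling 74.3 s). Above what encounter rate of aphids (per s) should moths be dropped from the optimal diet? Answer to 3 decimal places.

The zero-one rule: include moths iff E₂/h₂ > λE₁/(1+λh₁). Equality gives the switch point.
λE₁h₂ = E₂ + λE₂h₁ ⇒ λ = E₂/(E₁h₂ − E₂h₁) = 2.94/(530.5 − 230.2) = 0.00979 per s.

0.010 per s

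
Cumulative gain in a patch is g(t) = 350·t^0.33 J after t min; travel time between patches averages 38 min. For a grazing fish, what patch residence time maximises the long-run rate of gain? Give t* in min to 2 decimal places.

18.72 min

By the marginal value theorem, leave when the instantaneous gain rate g'(t) equals the habitat-wide average g(t)/(T + t).
g'(t) = 0.33·350·t^-0.67. Setting 0.33·350·t^-0.67 = 350·t^0.33/(38+t) gives 0.33(38+t) = t, so 0.67·t = 0.33×38.
t* = 0.33×38/0.67 = 18.72 min.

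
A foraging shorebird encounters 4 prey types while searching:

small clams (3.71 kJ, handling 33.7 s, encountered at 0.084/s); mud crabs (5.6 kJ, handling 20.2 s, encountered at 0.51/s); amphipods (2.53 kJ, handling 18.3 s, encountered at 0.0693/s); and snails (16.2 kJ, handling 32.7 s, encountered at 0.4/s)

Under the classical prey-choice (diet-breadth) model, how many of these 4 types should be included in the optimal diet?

1

Rank by E/h (kJ/s): snails 0.495, mud crabs 0.277, amphipods 0.138, small clams 0.11. Include each in turn until the next type's E/h falls below the running intake rate.
Rate on top 1: 0.4602. mud crabs: 0.277 < 0.4602 → exclude; stop.
Optimal diet: snails — 1 of 4 types.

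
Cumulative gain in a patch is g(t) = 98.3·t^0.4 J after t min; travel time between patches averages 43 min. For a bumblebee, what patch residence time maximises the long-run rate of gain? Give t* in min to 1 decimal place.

Maximise g(t)/(T+t): set derivative to zero → g'(t)(T+t) = g(t).
g'(t) = 0.4·98.3·t^-0.6. Setting 0.4·98.3·t^-0.6 = 98.3·t^0.4/(43+t) gives 0.4(43+t) = t, so 0.60·t = 0.4×43.
t* = 0.4×43/0.60 = 28.67 min.

28.7 min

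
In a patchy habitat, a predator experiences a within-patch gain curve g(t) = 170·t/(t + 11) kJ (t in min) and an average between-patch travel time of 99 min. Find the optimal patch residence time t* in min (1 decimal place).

33.0 min

Optimal t* satisfies g'(t*) = g(t*)/(T + t*).
g'(t) = 170·11/(t + 11)². Setting 170·11/(t+11)² = 170t/[(t+11)(99+t)] gives 11(99+t) = t(t+11), so t² = 11×99 = 1089.
t* = √1089 = 33 min.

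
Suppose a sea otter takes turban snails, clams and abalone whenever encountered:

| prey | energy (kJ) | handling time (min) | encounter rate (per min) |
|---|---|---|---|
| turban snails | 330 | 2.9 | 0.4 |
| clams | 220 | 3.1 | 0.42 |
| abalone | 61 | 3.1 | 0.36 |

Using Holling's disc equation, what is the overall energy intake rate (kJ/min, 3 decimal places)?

53.814 kJ/min

R = Σλ_iE_i / (1 + Σλ_ih_i)
Numerator: 0.4×330 + 0.42×220 + 0.36×61 = 246.4
Denominator: 1 + 0.4×2.9 + 0.42×3.1 + 0.36×3.1 = 4.578
R = 246.4/4.578 = 53.81 kJ/min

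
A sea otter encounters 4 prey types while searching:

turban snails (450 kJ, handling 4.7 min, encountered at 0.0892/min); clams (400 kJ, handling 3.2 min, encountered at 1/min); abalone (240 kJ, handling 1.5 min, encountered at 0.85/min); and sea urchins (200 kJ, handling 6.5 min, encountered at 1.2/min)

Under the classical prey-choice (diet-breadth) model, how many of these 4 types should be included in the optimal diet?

Profitabilities (E/h, kJ/min): abalone 160, clams 125, turban snails 95.7, sea urchins 30.8. Add prey in this order while the next type's profitability exceeds the intake rate on those already taken.
Rate on top 1: 89.67. clams: 125 > 89.67 → include.
Rate on top 2: 110.3. turban snails: 95.7 < 110.3 → exclude; stop.
Optimal diet: abalone, clams — 2 of 4 types.

2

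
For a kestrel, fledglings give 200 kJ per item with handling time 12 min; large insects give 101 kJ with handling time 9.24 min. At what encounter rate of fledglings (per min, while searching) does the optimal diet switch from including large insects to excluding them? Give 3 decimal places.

0.159 per min

The zero-one rule: include large insects iff E₂/h₂ > λE₁/(1+λh₁). Equality gives the switch point.
λE₁h₂ = E₂ + λE₂h₁ ⇒ λ = E₂/(E₁h₂ − E₂h₁) = 101/(1848 − 1212) = 0.1588 per min.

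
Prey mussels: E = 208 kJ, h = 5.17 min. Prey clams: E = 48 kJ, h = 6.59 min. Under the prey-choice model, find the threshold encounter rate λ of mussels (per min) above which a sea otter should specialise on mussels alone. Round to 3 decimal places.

0.043 per min

At the threshold, the rate on mussels alone equals the profitability of clams: λ·208/(1 + λ·5.17) = 48/6.59 = 7.284.
Rearranging, λ(208 − 7.284×5.17) = 7.284, so λ = 7.284/170.3 = 0.04276 per min.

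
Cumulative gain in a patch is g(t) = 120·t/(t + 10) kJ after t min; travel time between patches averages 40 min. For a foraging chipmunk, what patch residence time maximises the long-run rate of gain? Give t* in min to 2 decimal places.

By the marginal value theorem, leave when the instantaneous gain rate g'(t) equals the habitat-wide average g(t)/(T + t).
g'(t) = 120·10/(t + 10)². Setting 120·10/(t+10)² = 120t/[(t+10)(40+t)] gives 10(40+t) = t(t+10), so t² = 10×40 = 400.
t* = √400 = 20 min.

20.00 min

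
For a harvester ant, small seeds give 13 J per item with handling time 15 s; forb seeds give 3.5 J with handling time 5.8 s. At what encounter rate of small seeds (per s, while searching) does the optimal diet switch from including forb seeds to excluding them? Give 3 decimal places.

At the threshold, the rate on small seeds alone equals the profitability of forb seeds: λ·13/(1 + λ·15) = 3.5/5.8 = 0.6034.
Rearranging, λ(13 − 0.6034×15) = 0.6034, so λ = 0.6034/3.948 = 0.1528 per s.

0.153 per s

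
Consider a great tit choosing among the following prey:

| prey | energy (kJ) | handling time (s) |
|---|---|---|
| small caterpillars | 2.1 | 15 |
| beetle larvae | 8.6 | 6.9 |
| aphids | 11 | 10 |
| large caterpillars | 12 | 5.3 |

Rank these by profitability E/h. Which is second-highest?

In descending order of E/h:
large caterpillars: 12/5.3 = 2.26 kJ/s
beetle larvae: 8.6/6.9 = 1.25 kJ/s
aphids: 11/10 = 1.1 kJ/s
small caterpillars: 2.1/15 = 0.14 kJ/s

beetle larvae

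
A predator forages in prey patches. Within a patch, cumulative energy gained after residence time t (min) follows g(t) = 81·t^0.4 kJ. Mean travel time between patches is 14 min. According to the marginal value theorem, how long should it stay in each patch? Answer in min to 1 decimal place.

Optimal t* satisfies g'(t*) = g(t*)/(T + t*).
g'(t) = 0.4·81·t^-0.6. Setting 0.4·81·t^-0.6 = 81·t^0.4/(14+t) gives 0.4(14+t) = t, so 0.60·t = 0.4×14.
t* = 0.4×14/0.60 = 9.333 min.

9.3 min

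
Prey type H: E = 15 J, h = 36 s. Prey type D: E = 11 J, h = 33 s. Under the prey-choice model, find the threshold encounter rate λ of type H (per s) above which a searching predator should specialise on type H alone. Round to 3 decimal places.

At the threshold, the rate on type H alone equals the profitability of type D: λ·15/(1 + λ·36) = 11/33 = 0.3333.
Rearranging, λ(15 − 0.3333×36) = 0.3333, so λ = 0.3333/3 = 0.1111 per s.

0.111 per s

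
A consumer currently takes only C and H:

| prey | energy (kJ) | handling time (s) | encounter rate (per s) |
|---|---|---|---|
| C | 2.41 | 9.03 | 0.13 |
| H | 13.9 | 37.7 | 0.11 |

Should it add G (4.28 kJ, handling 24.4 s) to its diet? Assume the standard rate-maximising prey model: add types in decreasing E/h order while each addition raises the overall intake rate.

On C and H alone, R = ΣλE/(1+Σλh) = 1.842/6.321 = 0.2915 kJ/s.
G: E/h = 4.28/24.4 = 0.1754 kJ/s.
Since 0.1754 < R, time spent handling G is better spent searching.

No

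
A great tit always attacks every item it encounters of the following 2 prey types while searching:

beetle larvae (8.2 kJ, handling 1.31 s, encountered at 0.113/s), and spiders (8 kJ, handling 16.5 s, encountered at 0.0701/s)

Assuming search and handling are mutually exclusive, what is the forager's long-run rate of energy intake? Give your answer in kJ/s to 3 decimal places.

R = (0.113×8.2 + 0.0701×8) / (1 + 0.113×1.31 + 0.0701×16.5) = 1.487/2.305 = 0.6454 kJ/s.

0.645 kJ/s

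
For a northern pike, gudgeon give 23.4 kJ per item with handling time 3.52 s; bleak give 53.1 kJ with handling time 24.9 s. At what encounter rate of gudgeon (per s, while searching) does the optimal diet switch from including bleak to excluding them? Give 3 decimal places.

The zero-one rule: include bleak iff E₂/h₂ > λE₁/(1+λh₁). Equality gives the switch point.
λE₁h₂ = E₂ + λE₂h₁ ⇒ λ = E₂/(E₁h₂ − E₂h₁) = 53.1/(582.7 − 186.9) = 0.1342 per s.

0.134 per s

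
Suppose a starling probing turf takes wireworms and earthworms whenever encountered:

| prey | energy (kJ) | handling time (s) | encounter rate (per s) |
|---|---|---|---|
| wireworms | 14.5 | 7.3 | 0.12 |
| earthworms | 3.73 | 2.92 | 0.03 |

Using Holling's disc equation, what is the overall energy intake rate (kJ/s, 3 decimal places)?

Energy encountered per unit search time: 0.12×14.5 + 0.03×3.73 = 1.852 kJ/s.
Handling time per unit search time: 0.12×7.3 + 0.03×2.92 = 0.9636.
Rate = 1.852/(1 + 0.9636) = 0.9431 kJ/s.

0.943 kJ/s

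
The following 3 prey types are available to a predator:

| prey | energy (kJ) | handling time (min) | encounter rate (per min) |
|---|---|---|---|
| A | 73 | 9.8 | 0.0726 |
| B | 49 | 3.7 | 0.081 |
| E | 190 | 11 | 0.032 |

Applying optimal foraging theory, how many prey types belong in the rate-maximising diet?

Profitabilities (E/h, kJ/min): E 17.3, B 13.2, A 7.45. Add prey in this order while the next type's profitability exceeds the intake rate on those already taken.
Rate on top 1: 4.497. B: 13.2 > 4.497 → include.
Rate on top 2: 6.084. A: 7.45 > 6.084 → include.
Optimal diet: E, B, A — 3 of 3 types.

3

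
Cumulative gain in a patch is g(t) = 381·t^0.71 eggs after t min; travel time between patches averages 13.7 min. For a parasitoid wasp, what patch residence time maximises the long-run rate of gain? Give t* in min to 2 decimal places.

33.54 min

By the marginal value theorem, leave when the instantaneous gain rate g'(t) equals the habitat-wide average g(t)/(T + t).
g'(t) = 0.71·381·t^-0.29. Setting 0.71·381·t^-0.29 = 381·t^0.71/(13.7+t) gives 0.71(13.7+t) = t, so 0.29·t = 0.71×13.7.
t* = 0.71×13.7/0.29 = 33.54 min.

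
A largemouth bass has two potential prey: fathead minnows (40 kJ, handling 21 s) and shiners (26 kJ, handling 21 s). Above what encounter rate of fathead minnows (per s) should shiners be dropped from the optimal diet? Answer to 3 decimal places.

0.088 per s

At the threshold, the rate on fathead minnows alone equals the profitability of shiners: λ·40/(1 + λ·21) = 26/21 = 1.238.
Rearranging, λ(40 − 1.238×21) = 1.238, so λ = 1.238/14 = 0.08844 per s.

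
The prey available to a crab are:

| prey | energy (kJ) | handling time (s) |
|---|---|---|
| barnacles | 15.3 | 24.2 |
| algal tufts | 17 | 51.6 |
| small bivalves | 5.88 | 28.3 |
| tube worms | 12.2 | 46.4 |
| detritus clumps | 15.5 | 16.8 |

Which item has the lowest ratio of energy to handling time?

small bivalves

Profitability E/h (kJ/s): barnacles = 15.3/24.2 = 0.632, algal tufts = 17/51.6 = 0.329, small bivalves = 5.88/28.3 = 0.208, tube worms = 12.2/46.4 = 0.263, detritus clumps = 15.5/16.8 = 0.923.
Ranked: detritus clumps > barnacles > algal tufts > tube worms > small bivalves.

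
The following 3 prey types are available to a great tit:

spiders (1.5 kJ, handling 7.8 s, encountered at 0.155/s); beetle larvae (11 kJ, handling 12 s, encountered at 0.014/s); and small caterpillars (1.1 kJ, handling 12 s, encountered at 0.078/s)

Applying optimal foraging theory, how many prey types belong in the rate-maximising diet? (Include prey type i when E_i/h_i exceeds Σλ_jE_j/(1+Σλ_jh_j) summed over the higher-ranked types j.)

E/h in descending order: beetle larvae 0.917, spiders 0.192, small caterpillars 0.0917 kJ/s. The optimal diet is the largest prefix of this list for which every included type satisfies E_i/h_i > R on the types above it.
Rate on top 1: 0.1318. spiders: 0.192 > 0.1318 → include.
Rate on top 2: 0.1626. small caterpillars: 0.0917 < 0.1626 → exclude; stop.
Optimal diet: beetle larvae, spiders — 2 of 3 types.

2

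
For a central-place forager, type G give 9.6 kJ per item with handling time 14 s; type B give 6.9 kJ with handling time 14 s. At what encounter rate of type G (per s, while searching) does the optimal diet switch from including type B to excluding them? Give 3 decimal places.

0.183 per s

The zero-one rule: include type B iff E₂/h₂ > λE₁/(1+λh₁). Equality gives the switch point.
λE₁h₂ = E₂ + λE₂h₁ ⇒ λ = E₂/(E₁h₂ − E₂h₁) = 6.9/(134.4 − 96.6) = 0.1825 per s.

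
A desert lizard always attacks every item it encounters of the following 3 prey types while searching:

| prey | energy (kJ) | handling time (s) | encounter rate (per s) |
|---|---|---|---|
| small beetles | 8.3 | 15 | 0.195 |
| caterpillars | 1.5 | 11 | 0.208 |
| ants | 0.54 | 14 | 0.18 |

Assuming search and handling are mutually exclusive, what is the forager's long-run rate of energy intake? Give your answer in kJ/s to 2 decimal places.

0.23 kJ/s

R = Σλ_iE_i / (1 + Σλ_ih_i)
Numerator: 0.195×8.3 + 0.208×1.5 + 0.18×0.54 = 2.028
Denominator: 1 + 0.195×15 + 0.208×11 + 0.18×14 = 8.733
R = 2.028/8.733 = 0.2322 kJ/s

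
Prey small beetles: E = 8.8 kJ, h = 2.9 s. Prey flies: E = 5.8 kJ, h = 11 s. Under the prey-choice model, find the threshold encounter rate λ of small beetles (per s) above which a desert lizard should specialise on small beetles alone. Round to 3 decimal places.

Drop flies once their profitability E₂/h₂ falls below the rate achievable on small beetles alone: E₂/h₂ = λE₁/(1 + λh₁).
Solve for λ: λE₁h₂ = E₂(1 + λh₁) → λ(E₁h₂ − E₂h₁) = E₂ → λ = E₂/(E₁h₂ − E₂h₁).
λ = 5.8/(8.8×11 − 5.8×2.9) = 5.8/79.98 = 0.07252 per s.

0.073 per s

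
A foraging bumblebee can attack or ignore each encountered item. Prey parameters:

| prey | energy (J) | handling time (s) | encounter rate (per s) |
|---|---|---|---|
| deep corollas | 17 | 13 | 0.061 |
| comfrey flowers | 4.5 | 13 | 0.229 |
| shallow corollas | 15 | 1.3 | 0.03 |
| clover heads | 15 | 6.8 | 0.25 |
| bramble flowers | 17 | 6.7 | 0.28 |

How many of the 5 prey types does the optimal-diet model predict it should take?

3

E/h in descending order: shallow corollas 11.5, bramble flowers 2.54, clover heads 2.21, deep corollas 1.31, comfrey flowers 0.346 J/s. The optimal diet is the largest prefix of this list for which every included type satisfies E_i/h_i > R on the types above it.
Rate on top 1: 0.4331. bramble flowers: 2.54 > 0.4331 → include.
Rate on top 2: 1.787. clover heads: 2.21 > 1.787 → include.
Rate on top 3: 1.941. deep corollas: 1.31 < 1.941 → exclude; stop.
Optimal diet: shallow corollas, bramble flowers, clover heads — 3 of 5 types.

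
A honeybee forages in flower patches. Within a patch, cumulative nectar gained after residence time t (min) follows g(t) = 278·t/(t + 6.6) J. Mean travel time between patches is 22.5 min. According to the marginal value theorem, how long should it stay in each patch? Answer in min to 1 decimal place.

Optimal t* satisfies g'(t*) = g(t*)/(T + t*).
g'(t) = 278·6.6/(t + 6.6)². Setting 278·6.6/(t+6.6)² = 278t/[(t+6.6)(22.5+t)] gives 6.6(22.5+t) = t(t+6.6), so t² = 6.6×22.5 = 148.5.
t* = √148.5 = 12.19 min.

12.2 min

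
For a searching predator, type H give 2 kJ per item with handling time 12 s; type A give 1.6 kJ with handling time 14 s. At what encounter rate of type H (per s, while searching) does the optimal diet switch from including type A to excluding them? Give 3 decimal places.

0.182 per s

Drop type A once their profitability E₂/h₂ falls below the rate achievable on type H alone: E₂/h₂ = λE₁/(1 + λh₁).
Solve for λ: λE₁h₂ = E₂(1 + λh₁) → λ(E₁h₂ − E₂h₁) = E₂ → λ = E₂/(E₁h₂ − E₂h₁).
λ = 1.6/(2×14 − 1.6×12) = 1.6/8.8 = 0.1818 per s.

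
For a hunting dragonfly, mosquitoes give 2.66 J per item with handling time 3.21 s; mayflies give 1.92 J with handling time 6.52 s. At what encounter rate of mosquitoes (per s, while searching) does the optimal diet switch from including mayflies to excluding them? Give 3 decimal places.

The zero-one rule: include mayflies iff E₂/h₂ > λE₁/(1+λh₁). Equality gives the switch point.
λE₁h₂ = E₂ + λE₂h₁ ⇒ λ = E₂/(E₁h₂ − E₂h₁) = 1.92/(17.34 − 6.163) = 0.1717 per s.

0.172 per s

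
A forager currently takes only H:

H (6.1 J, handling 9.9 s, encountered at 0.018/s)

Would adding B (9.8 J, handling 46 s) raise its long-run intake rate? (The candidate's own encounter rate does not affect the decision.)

Intake rate on the current diet: R = (0.018×6.1) / (1 + 0.018×9.9) = 0.1098/1.178 = 0.09319 J/s.
Profitability of B: 9.8/46 = 0.213 J/s.
Since 0.213 > R, including B increases the long-run rate.

Yes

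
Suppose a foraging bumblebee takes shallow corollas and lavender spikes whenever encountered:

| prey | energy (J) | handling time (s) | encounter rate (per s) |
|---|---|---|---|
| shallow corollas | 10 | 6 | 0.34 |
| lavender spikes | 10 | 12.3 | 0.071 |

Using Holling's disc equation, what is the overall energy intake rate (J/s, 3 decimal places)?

1.050 J/s

R = (0.34×10 + 0.071×10) / (1 + 0.34×6 + 0.071×12.3) = 4.11/3.913 = 1.05 J/s.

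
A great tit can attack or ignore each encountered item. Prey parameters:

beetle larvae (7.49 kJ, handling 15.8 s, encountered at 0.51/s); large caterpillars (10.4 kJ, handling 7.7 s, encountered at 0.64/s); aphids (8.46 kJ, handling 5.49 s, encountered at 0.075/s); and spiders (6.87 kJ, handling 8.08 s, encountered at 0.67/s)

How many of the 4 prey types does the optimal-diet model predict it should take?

2

Rank by E/h (kJ/s): aphids 1.54, large caterpillars 1.35, spiders 0.85, beetle larvae 0.474. Include each in turn until the next type's E/h falls below the running intake rate.
Rate on top 1: 0.4494. large caterpillars: 1.35 > 0.4494 → include.
Rate on top 2: 1.15. spiders: 0.85 < 1.15 → exclude; stop.
Optimal diet: aphids, large caterpillars — 2 of 4 types.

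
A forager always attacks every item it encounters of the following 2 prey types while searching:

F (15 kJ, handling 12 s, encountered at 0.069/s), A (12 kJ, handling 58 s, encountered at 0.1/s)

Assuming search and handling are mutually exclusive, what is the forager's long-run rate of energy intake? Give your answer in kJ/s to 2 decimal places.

0.29 kJ/s

Energy encountered per unit search time: 0.069×15 + 0.1×12 = 2.235 kJ/s.
Handling time per unit search time: 0.069×12 + 0.1×58 = 6.628.
Rate = 2.235/(1 + 6.628) = 0.293 kJ/s.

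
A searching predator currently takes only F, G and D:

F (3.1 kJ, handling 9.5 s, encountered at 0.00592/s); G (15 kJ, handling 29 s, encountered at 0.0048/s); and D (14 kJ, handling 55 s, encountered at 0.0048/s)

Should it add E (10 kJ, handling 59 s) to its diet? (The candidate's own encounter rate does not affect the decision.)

Yes

On F, G and D alone, R = ΣλE/(1+Σλh) = 0.1576/1.459 = 0.108 kJ/s.
Profitability of E: 10/59 = 0.1695 kJ/s.
0.1695 > 0.108, so adding E raises the average — include it.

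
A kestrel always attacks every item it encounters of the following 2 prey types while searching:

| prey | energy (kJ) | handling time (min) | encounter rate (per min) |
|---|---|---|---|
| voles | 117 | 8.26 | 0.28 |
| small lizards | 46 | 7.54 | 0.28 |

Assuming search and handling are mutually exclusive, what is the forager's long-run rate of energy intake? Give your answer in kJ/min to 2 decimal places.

8.41 kJ/min

R = (0.28×117 + 0.28×46) / (1 + 0.28×8.26 + 0.28×7.54) = 45.64/5.424 = 8.414 kJ/min.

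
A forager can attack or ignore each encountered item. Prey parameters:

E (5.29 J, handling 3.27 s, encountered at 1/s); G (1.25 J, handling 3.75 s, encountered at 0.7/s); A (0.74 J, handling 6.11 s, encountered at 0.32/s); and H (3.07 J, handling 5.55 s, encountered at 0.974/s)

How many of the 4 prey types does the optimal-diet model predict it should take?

1

Rank by E/h (J/s): E 1.62, H 0.553, G 0.333, A 0.121. Include each in turn until the next type's E/h falls below the running intake rate.
Rate on top 1: 1.239. H: 0.553 < 1.239 → exclude; stop.
Optimal diet: E — 1 of 4 types.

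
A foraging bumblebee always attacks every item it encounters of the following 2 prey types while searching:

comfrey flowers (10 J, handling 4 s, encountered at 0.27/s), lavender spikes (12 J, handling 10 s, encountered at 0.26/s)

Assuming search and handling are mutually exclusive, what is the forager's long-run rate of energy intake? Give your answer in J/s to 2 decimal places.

Energy encountered per unit search time: 0.27×10 + 0.26×12 = 5.82 J/s.
Handling time per unit search time: 0.27×4 + 0.26×10 = 3.68.
Rate = 5.82/(1 + 3.68) = 1.244 J/s.

1.24 J/s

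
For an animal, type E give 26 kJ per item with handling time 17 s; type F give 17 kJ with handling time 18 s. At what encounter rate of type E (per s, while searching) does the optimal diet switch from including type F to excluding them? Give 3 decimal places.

The zero-one rule: include type F iff E₂/h₂ > λE₁/(1+λh₁). Equality gives the switch point.
λE₁h₂ = E₂ + λE₂h₁ ⇒ λ = E₂/(E₁h₂ − E₂h₁) = 17/(468 − 289) = 0.09497 per s.

0.095 per s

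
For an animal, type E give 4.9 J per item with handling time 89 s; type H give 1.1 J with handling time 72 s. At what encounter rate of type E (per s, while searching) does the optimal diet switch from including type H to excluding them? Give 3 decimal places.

At the threshold, the rate on type E alone equals the profitability of type H: λ·4.9/(1 + λ·89) = 1.1/72 = 0.01528.
Rearranging, λ(4.9 − 0.01528×89) = 0.01528, so λ = 0.01528/3.54 = 0.004315 per s.

0.004 per s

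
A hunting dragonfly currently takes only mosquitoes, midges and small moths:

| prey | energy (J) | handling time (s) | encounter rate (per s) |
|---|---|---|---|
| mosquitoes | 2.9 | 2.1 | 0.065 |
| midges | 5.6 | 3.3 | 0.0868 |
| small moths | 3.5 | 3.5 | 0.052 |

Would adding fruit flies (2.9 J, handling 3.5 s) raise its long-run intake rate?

Intake rate on the current diet: R = (0.065×2.9 + 0.0868×5.6 + 0.052×3.5) / (1 + 0.065×2.1 + 0.0868×3.3 + 0.052×3.5) = 0.8566/1.605 = 0.5337 J/s.
Profitability of fruit flies: 2.9/3.5 = 0.8286 J/s.
Since 0.8286 > R, including fruit flies increases the long-run rate.

Yes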